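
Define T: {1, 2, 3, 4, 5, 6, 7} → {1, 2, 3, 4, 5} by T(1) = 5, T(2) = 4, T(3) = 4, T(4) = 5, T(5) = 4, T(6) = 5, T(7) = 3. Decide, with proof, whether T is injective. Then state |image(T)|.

3

T(2) = 4 = T(3) with 2 ≠ 3, so T is not injective.
The image of T is {3, 4, 5}, which has 3 elements.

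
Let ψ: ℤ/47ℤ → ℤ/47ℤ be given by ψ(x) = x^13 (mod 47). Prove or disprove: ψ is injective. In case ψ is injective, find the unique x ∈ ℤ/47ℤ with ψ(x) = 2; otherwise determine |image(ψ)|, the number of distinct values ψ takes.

Since 47 is prime, the nonzero elements of ℤ/47ℤ form a cyclic group of order 46.
As gcd(13, 46) = 1, raising to the 13th power is a bijection on this group: if s^13 ≡ t^13 then (st^{−1})^13 = 1, and the only element of order dividing gcd(13, 46) = 1 is 1, so s = t.
With ψ(0) = 0 this makes ψ injective on all of ℤ/47ℤ, hence bijective (finite equal-size domain and codomain). In particular ψ is injective.
Since ψ is injective, we find the preimage of 2. The inverse of x ↦ x^13 on (ℤ/47ℤ)^× is x ↦ x^39, because 13·39 = 507 = 11·46 + 1 ≡ 1 (mod 46) and x^{46} = 1 for x ≠ 0 (Fermat). So ψ⁻¹(2) = 2^39 mod 47.
Repeated squaring mod 47: 2^1 ≡ 2, 2^2 ≡ 2² = 4, 2^4 ≡ 4² = 16, 2^8 ≡ 16² = 256 ≡ 21, 2^16 ≡ 21² = 441 ≡ 18, 2^32 ≡ 18² = 324 ≡ 42. Since 39 = 32 + 4 + 2 + 1, 2^39 ≡ 42·16·4·2: 42·16 = 672 ≡ 14, then 14·4 = 56 ≡ 9, then 9·2 = 18. So 2^39 ≡ 18 (mod 47).
Hence ψ⁻¹(2) = 18.

18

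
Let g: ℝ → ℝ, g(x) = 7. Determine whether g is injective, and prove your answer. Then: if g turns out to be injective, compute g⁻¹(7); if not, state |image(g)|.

g(0) = 7 = g(1) with 0 ≠ 1, so g is not injective.
Since g is not injective, we state |image(g)|: the image of g is {7}, which has 1 element.

1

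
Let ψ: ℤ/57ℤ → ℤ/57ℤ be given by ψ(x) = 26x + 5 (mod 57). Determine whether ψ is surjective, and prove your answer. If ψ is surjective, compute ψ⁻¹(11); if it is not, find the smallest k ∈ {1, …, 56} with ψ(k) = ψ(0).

By definition, surjectivity means every element of the codomain has a preimage under ψ.
Since gcd(26, 57) = 1, 26 is invertible modulo 57. Euclid's algorithm: 57 = 2·26 + 5, 26 = 5·5 + 1; back-substituting gives 1 = 11·26 − 5·57, so 26⁻¹ ≡ 11 (mod 57).
Then y ↦ 11(y − 5) is a two-sided inverse to ψ, so every y ∈ ℤ/57ℤ has a preimage.
Therefore ψ is surjective.
Since ψ is surjective, we compute ψ⁻¹(11): solve 26x + 5 ≡ 11 (mod 57), i.e. 26x ≡ 6 (mod 57).
Multiplying by 26⁻¹ = 11 gives x ≡ 11·6 = 66 = 1·57 + 9 ≡ 9 (mod 57).
Check: ψ(9) = 26·9 + 5 = 239 = 4·57 + 11 ≡ 11 (mod 57).

9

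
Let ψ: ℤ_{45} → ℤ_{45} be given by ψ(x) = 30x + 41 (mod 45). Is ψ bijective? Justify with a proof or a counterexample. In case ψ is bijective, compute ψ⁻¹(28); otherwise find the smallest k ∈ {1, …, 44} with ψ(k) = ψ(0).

Recall: ψ is injective if ψ(x_1) = ψ(x_2) implies x_1 = x_2.
We have gcd(30, 45) = 15 > 1. Taking x_1 = 0 and x_2 = 3: ψ(0) = 41 and ψ(3) = 30·3 + 41 = 131 ≡ 41 (mod 45).
So ψ(0) = ψ(3) while 0 ≠ 3, so ψ is not injective, hence not bijective.
Since ψ is not bijective, we find the least positive k with ψ(k) = ψ(0): this means 30k ≡ 0 (mod 45), i.e. 45 ∣ 30k. Since gcd(30, 45) = 15, dividing through by 15 this holds exactly when 3 ∣ 2k, and as gcd(2, 3) = 1, exactly when 3 ∣ k.
The smallest positive such k is 3.

3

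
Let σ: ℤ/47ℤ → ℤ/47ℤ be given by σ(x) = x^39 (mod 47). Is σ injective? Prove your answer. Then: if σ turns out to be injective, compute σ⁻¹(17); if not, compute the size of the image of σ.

Since 47 is prime, the nonzero elements of ℤ/47ℤ form a cyclic group of order 46.
As gcd(39, 46) = 1, raising to the 39th power is a bijection on this group: if x_1^39 ≡ x_2^39 then (x_1x_2^{−1})^39 = 1, and the only element of order dividing gcd(39, 46) = 1 is 1, so x_1 = x_2.
With σ(0) = 0 this makes σ injective on all of ℤ/47ℤ, hence bijective (finite equal-size domain and codomain). In particular σ is injective.
Since σ is injective, we find the preimage of 17. The inverse of x ↦ x^39 on (ℤ/47ℤ)^× is x ↦ x^13, because 39·13 = 507 = 11·46 + 1 ≡ 1 (mod 46) and x^{46} = 1 for x ≠ 0 (Fermat). So σ⁻¹(17) = 17^13 mod 47.
Repeated squaring mod 47: 17^1 ≡ 17, 17^2 ≡ 17² = 289 ≡ 7, 17^4 ≡ 7² = 49 ≡ 2, 17^8 ≡ 2² = 4. Since 13 = 8 + 4 + 1, 17^13 ≡ 4·2·17: 4·2 = 8, then 8·17 = 136 ≡ 42. So 17^13 ≡ 42 (mod 47).
Hence σ⁻¹(17) = 42.

42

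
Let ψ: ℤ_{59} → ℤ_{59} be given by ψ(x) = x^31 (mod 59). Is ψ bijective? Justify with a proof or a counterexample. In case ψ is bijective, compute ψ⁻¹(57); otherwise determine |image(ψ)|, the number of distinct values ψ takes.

Since 59 is prime, the nonzero elements of ℤ_{59} form a cyclic group of order 58.
As gcd(31, 58) = 1, raising to the 31st power is a bijection on this group: if a^31 ≡ b^31 then (ab^{−1})^31 = 1, and the only element of order dividing gcd(31, 58) = 1 is 1, so a = b.
With ψ(0) = 0 this makes ψ injective on all of ℤ_{59}, hence bijective (finite equal-size domain and codomain). In particular ψ is bijective.
Since ψ is bijective, we find the preimage of 57. The inverse of x ↦ x^31 on (ℤ_{59})^× is x ↦ x^15, because 31·15 = 465 = 8·58 + 1 ≡ 1 (mod 58) and x^{58} = 1 for x ≠ 0 (Fermat). So ψ⁻¹(57) = 57^15 mod 59.
Repeated squaring mod 59: 57^1 ≡ 57, 57^2 ≡ 57² = 3249 ≡ 4, 57^4 ≡ 4² = 16, 57^8 ≡ 16² = 256 ≡ 20. Since 15 = 8 + 4 + 2 + 1, 57^15 ≡ 20·16·4·57: 20·16 = 320 ≡ 25, then 25·4 = 100 ≡ 41, then 41·57 = 2337 ≡ 36. So 57^15 ≡ 36 (mod 59).
Hence ψ⁻¹(57) = 36.

36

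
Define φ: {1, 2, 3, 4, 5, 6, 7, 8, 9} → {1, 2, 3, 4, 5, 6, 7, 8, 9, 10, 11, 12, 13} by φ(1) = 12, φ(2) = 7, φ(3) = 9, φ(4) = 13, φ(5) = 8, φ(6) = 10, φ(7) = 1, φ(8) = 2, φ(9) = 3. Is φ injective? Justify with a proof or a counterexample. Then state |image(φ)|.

The values φ(1), …, φ(9) are 12, 7, 9, 13, 8, 10, 1, 2, 3 — all distinct.
So φ(s) = φ(t) only when s = t, and φ is injective.
The image of φ is {1, 2, 3, 7, 8, 9, 10, 12, 13}, which has 9 elements.

9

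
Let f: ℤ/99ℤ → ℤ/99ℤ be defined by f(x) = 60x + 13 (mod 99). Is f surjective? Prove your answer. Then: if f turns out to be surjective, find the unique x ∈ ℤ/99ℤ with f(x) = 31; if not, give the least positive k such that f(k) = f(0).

Since gcd(60, 99) = 3, we have 60x ≡ 0 (mod 3) for all x, so f(x) ≡ 1 (mod 3).
But 0 ≢ 1 (mod 3), so 0 ∈ ℤ/99ℤ has no preimage. Therefore f is not surjective.
Since f is not surjective, we find the least positive k with f(k) = f(0): this means 60k ≡ 0 (mod 99), i.e. 99 ∣ 60k. Since gcd(60, 99) = 3, dividing through by 3 this holds exactly when 33 ∣ 20k, and as gcd(20, 33) = 1, exactly when 33 ∣ k.
The smallest positive such k is 33.

33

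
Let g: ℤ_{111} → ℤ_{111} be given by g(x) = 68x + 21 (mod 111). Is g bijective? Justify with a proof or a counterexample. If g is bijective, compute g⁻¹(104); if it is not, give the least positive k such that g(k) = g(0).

91

If g(u) = g(v), then 68u ≡ 68v (mod 111). Because gcd(68, 111) = 1, we may cancel 68 to get u ≡ v (mod 111).
We now compute 68⁻¹ mod 111 explicitly. Euclid's algorithm: 111 = 1·68 + 43, 68 = 1·43 + 25, 43 = 1·25 + 18, 25 = 1·18 + 7, 18 = 2·7 + 4, 7 = 1·4 + 3, 4 = 1·3 + 1; back-substituting gives 1 = 80·68 − 49·111, so 68⁻¹ ≡ 80 (mod 111).
Then y ↦ 80(y − 21) is a two-sided inverse to g, so every y ∈ ℤ_{111} has a preimage.
Therefore g is bijective.
Since g is bijective, we find g⁻¹(104): we need 68x ≡ 104 − 21 ≡ 83 (mod 111). Using 68⁻¹ = 80: x ≡ 80·83 = 6640 = 59·111 + 91, so x = 91.
Check: g(91) = 68·91 + 21 = 6209 = 55·111 + 104 ≡ 104 (mod 111).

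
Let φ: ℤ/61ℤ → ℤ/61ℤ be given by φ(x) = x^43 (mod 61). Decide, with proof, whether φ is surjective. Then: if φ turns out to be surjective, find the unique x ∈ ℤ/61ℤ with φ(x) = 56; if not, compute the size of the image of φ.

16

Since 61 is prime, the nonzero elements of ℤ/61ℤ form a cyclic group of order 60.
As gcd(43, 60) = 1, raising to the 43rd power is a bijection on this group: if x_1^43 ≡ x_2^43 then (x_1x_2^{−1})^43 = 1, and the only element of order dividing gcd(43, 60) = 1 is 1, so x_1 = x_2.
With φ(0) = 0 this makes φ injective on all of ℤ/61ℤ, hence bijective (finite equal-size domain and codomain). In particular φ is surjective.
Since φ is surjective, we find the preimage of 56. The inverse of x ↦ x^43 on (ℤ/61ℤ)^× is x ↦ x^7, because 43·7 = 301 = 5·60 + 1 ≡ 1 (mod 60) and x^{60} = 1 for x ≠ 0 (Fermat). So φ⁻¹(56) = 56^7 mod 61.
Repeated squaring mod 61: 56^1 ≡ 56, 56^2 ≡ 56² = 3136 ≡ 25, 56^4 ≡ 25² = 625 ≡ 15. Since 7 = 4 + 2 + 1, 56^7 ≡ 15·25·56: 15·25 = 375 ≡ 9, then 9·56 = 504 ≡ 16. So 56^7 ≡ 16 (mod 61).
Hence φ⁻¹(56) = 16.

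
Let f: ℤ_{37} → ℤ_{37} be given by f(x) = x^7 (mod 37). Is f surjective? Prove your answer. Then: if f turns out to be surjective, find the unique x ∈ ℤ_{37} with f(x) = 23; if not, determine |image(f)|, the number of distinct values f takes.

14

Since 37 is prime, the nonzero elements of ℤ_{37} form a cyclic group of order 36.
As gcd(7, 36) = 1, raising to the 7th power is a bijection on this group: if a^7 ≡ b^7 then (ab^{−1})^7 = 1, and the only element of order dividing gcd(7, 36) = 1 is 1, so a = b.
With f(0) = 0 this makes f injective on all of ℤ_{37}, hence bijective (finite equal-size domain and codomain). In particular f is surjective.
Since f is surjective, we find the preimage of 23. The inverse of x ↦ x^7 on (ℤ_{37})^× is x ↦ x^31, because 7·31 = 217 = 6·36 + 1 ≡ 1 (mod 36) and x^{36} = 1 for x ≠ 0 (Fermat). So f⁻¹(23) = 23^31 mod 37.
Repeated squaring mod 37: 23^1 ≡ 23, 23^2 ≡ 23² = 529 ≡ 11, 23^4 ≡ 11² = 121 ≡ 10, 23^8 ≡ 10² = 100 ≡ 26, 23^16 ≡ 26² = 676 ≡ 10. Since 31 = 16 + 8 + 4 + 2 + 1, 23^31 ≡ 10·26·10·11·23: 10·26 = 260 ≡ 1, then 1·10 = 10, then 10·11 = 110 ≡ 36, then 36·23 = 828 ≡ 14. So 23^31 ≡ 14 (mod 37).
Hence f⁻¹(23) = 14.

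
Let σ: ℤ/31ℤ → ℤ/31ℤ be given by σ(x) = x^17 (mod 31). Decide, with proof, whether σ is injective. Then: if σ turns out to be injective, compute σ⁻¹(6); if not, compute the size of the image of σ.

26

Since 31 is prime, the nonzero elements of ℤ/31ℤ form a cyclic group of order 30.
As gcd(17, 30) = 1, raising to the 17th power is a bijection on this group: if s^17 ≡ t^17 then (st^{−1})^17 = 1, and the only element of order dividing gcd(17, 30) = 1 is 1, so s = t.
With σ(0) = 0 this makes σ injective on all of ℤ/31ℤ, hence bijective (finite equal-size domain and codomain). In particular σ is injective.
Since σ is injective, we find the preimage of 6. The inverse of x ↦ x^17 on (ℤ/31ℤ)^× is x ↦ x^23, because 17·23 = 391 = 13·30 + 1 ≡ 1 (mod 30) and x^{30} = 1 for x ≠ 0 (Fermat). So σ⁻¹(6) = 6^23 mod 31.
Repeated squaring mod 31: 6^1 ≡ 6, 6^2 ≡ 6² = 36 ≡ 5, 6^4 ≡ 5² = 25, 6^8 ≡ 25² = 625 ≡ 5, 6^16 ≡ 5² = 25. Since 23 = 16 + 4 + 2 + 1, 6^23 ≡ 25·25·5·6: 25·25 = 625 ≡ 5, then 5·5 = 25, then 25·6 = 150 ≡ 26. So 6^23 ≡ 26 (mod 31).
Hence σ⁻¹(6) = 26.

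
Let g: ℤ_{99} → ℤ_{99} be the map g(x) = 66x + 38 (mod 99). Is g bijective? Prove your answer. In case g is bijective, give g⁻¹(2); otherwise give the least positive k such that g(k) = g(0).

3

Recall: g is injective when g(s) = g(t) forces s = t.
We have gcd(66, 99) = 33 > 1. Taking s = 0 and t = 3: g(0) = 38 and g(3) = 66·3 + 38 = 236 ≡ 38 (mod 99).
So g(0) = g(3) while 0 ≠ 3, therefore g is not injective, hence not bijective.
Since g is not bijective, we find the least positive k with g(k) = g(0): this means 66k ≡ 0 (mod 99), i.e. 99 ∣ 66k. Since gcd(66, 99) = 33, dividing through by 33 this holds exactly when 3 ∣ 2k, and as gcd(2, 3) = 1, exactly when 3 ∣ k.
The smallest positive such k is 3.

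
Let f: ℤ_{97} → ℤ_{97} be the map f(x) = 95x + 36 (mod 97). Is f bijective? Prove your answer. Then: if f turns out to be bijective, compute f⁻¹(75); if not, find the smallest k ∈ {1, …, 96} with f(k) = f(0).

29

Suppose f(s) = f(t) in ℤ_{97}. Then 95s + 36 ≡ 95t + 36 (mod 97), thus 95(s − t) ≡ 0 (mod 97).
Since gcd(95, 97) = 1, 95 is invertible modulo 97, hence s − t ≡ 0 (mod 97), i.e. s = t.
We now compute 95⁻¹ mod 97 explicitly. Euclid's algorithm: 97 = 1·95 + 2, 95 = 47·2 + 1; back-substituting gives 1 = 48·95 − 47·97, so 95⁻¹ ≡ 48 (mod 97).
For any y ∈ ℤ_{97}, x = 48(y − 36) mod 97 satisfies f(x) = 95·48(y − 36) + 36 ≡ y (since 95·48 ≡ 1 mod 97). So every y has a preimage.
Hence f is bijective.
Since f is bijective, we find f⁻¹(75): we need 95x ≡ 75 − 36 ≡ 39 (mod 97). Using 95⁻¹ = 48: x ≡ 48·39 = 1872 = 19·97 + 29, so x = 29.
Check: f(29) = 95·29 + 36 = 2791 = 28·97 + 75 ≡ 75 (mod 97).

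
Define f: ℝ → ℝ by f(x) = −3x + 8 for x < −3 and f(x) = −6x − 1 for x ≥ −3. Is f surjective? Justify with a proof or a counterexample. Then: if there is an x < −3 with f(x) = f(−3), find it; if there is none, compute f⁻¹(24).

Both pieces are strictly decreasing (slopes −3 and −6), so each is injective on its own interval.
The left piece maps (−∞, −3) onto (17, ∞); the right piece maps [−3, ∞) onto (−∞, 17].
These images together cover ℝ, so f is surjective.
Because the two images are disjoint, no x < −3 has f(x) = f(−3), so we compute f⁻¹(24): 24 lies in (17, ∞), so solve −3x + 8 = 24: x = (24 − 8)/(−3) = −16/3.

-16/3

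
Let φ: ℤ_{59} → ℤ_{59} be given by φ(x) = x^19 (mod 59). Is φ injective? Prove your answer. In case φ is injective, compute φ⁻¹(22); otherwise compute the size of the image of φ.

Since 59 is prime, the nonzero elements of ℤ_{59} form a cyclic group of order 58.
As gcd(19, 58) = 1, raising to the 19th power is a bijection on this group: if u^19 ≡ v^19 then (uv^{−1})^19 = 1, and the only element of order dividing gcd(19, 58) = 1 is 1, so u = v.
With φ(0) = 0 this makes φ injective on all of ℤ_{59}, hence bijective (finite equal-size domain and codomain). In particular φ is injective.
Since φ is injective, we find the preimage of 22. The inverse of x ↦ x^19 on (ℤ_{59})^× is x ↦ x^55, because 19·55 = 1045 = 18·58 + 1 ≡ 1 (mod 58) and x^{58} = 1 for x ≠ 0 (Fermat). So φ⁻¹(22) = 22^55 mod 59.
Repeated squaring mod 59: 22^1 ≡ 22, 22^2 ≡ 22² = 484 ≡ 12, 22^4 ≡ 12² = 144 ≡ 26, 22^8 ≡ 26² = 676 ≡ 27, 22^16 ≡ 27² = 729 ≡ 21, 22^32 ≡ 21² = 441 ≡ 28. Since 55 = 32 + 16 + 4 + 2 + 1, 22^55 ≡ 28·21·26·12·22: 28·21 = 588 ≡ 57, then 57·26 = 1482 ≡ 7, then 7·12 = 84 ≡ 25, then 25·22 = 550 ≡ 19. So 22^55 ≡ 19 (mod 59).
Hence φ⁻¹(22) = 19.

19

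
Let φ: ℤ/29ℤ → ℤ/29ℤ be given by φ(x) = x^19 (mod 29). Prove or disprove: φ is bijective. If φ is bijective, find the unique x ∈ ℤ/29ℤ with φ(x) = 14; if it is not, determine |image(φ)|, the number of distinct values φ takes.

Since 29 is prime, the nonzero elements of ℤ/29ℤ form a cyclic group of order 28.
As gcd(19, 28) = 1, raising to the 19th power is a bijection on this group: if a^19 ≡ b^19 then (ab^{−1})^19 = 1, and the only element of order dividing gcd(19, 28) = 1 is 1, so a = b.
With φ(0) = 0 this makes φ injective on all of ℤ/29ℤ, hence bijective (finite equal-size domain and codomain). In particular φ is bijective.
Since φ is bijective, we find the preimage of 14. The inverse of x ↦ x^19 on (ℤ/29ℤ)^× is x ↦ x^3, because 19·3 = 57 = 2·28 + 1 ≡ 1 (mod 28) and x^{28} = 1 for x ≠ 0 (Fermat). So φ⁻¹(14) = 14^3 mod 29.
Repeated squaring mod 29: 14^1 ≡ 14, 14^2 ≡ 14² = 196 ≡ 22. Since 3 = 2 + 1, 14^3 ≡ 22·14: 22·14 = 308 ≡ 18. So 14^3 ≡ 18 (mod 29).
Hence φ⁻¹(14) = 18.

18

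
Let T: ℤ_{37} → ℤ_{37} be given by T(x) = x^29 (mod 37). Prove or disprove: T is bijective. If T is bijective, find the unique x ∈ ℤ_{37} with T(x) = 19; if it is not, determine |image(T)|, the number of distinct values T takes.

22

Since 37 is prime, the nonzero elements of ℤ_{37} form a cyclic group of order 36.
As gcd(29, 36) = 1, raising to the 29th power is a bijection on this group: if x_1^29 ≡ x_2^29 then (x_1x_2^{−1})^29 = 1, and the only element of order dividing gcd(29, 36) = 1 is 1, so x_1 = x_2.
With T(0) = 0 this makes T injective on all of ℤ_{37}, hence bijective (finite equal-size domain and codomain). In particular T is bijective.
Since T is bijective, we find the preimage of 19. The inverse of x ↦ x^29 on (ℤ_{37})^× is x ↦ x^5, because 29·5 = 145 = 4·36 + 1 ≡ 1 (mod 36) and x^{36} = 1 for x ≠ 0 (Fermat). So T⁻¹(19) = 19^5 mod 37.
Repeated squaring mod 37: 19^1 ≡ 19, 19^2 ≡ 19² = 361 ≡ 28, 19^4 ≡ 28² = 784 ≡ 7. Since 5 = 4 + 1, 19^5 ≡ 7·19: 7·19 = 133 ≡ 22. So 19^5 ≡ 22 (mod 37).
Hence T⁻¹(19) = 22.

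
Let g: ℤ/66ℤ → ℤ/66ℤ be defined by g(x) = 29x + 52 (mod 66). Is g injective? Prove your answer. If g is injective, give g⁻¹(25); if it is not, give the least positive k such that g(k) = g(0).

15

Suppose g(s) = g(t) in ℤ/66ℤ. Then 29s + 52 ≡ 29t + 52 (mod 66), thus 29(s − t) ≡ 0 (mod 66).
Since gcd(29, 66) = 1, 29 is invertible modulo 66, hence s − t ≡ 0 (mod 66), i.e. s = t.
Thus g is injective.
We now compute 29⁻¹ mod 66 explicitly. Euclid's algorithm: 66 = 2·29 + 8, 29 = 3·8 + 5, 8 = 1·5 + 3, 5 = 1·3 + 2, 3 = 1·2 + 1; back-substituting gives 1 = 41·29 − 18·66, so 29⁻¹ ≡ 41 (mod 66).
Since g is injective, we find g⁻¹(25): we need 29x ≡ 25 − 52 ≡ 39 (mod 66). Using 29⁻¹ = 41: x ≡ 41·39 = 1599 = 24·66 + 15, so x = 15.
Check: g(15) = 29·15 + 52 = 487 = 7·66 + 25 ≡ 25 (mod 66).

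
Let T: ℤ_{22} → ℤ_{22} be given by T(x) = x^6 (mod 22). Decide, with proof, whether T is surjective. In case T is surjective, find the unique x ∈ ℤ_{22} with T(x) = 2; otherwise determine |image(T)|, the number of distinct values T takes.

T(10): Repeated squaring mod 22: 10^1 ≡ 10, 10^2 ≡ 10² = 100 ≡ 12, 10^4 ≡ 12² = 144 ≡ 12. Since 6 = 4 + 2, 10^6 ≡ 12·12: 12·12 = 144 ≡ 12. So 10^6 ≡ 12 (mod 22).
T(12): Repeated squaring mod 22: 12^1 ≡ 12, 12^2 ≡ 12² = 144 ≡ 12, 12^4 ≡ 12² = 144 ≡ 12. Since 6 = 4 + 2, 12^6 ≡ 12·12: 12·12 = 144 ≡ 12. So 12^6 ≡ 12 (mod 22).
So T(10) = T(12) = 12 while 10 ≠ 12, so T is not injective.
A non-injective map from the 22-element set ℤ_{22} to itself takes at most 21 distinct values, so it cannot be surjective. Hence T is not surjective.
Since T is not surjective, we determine |image(T)|. Computing x^6 mod 22 for each x (by repeated squaring, reducing mod 22 at every step), the values T(0), T(1), …, T(21) are: 0, 1, 20, 3, 4, 5, 16, 15, 14, 9, 12, 11, 12, 9, 14, 15, 16, 5, 4, 3, 20, 1.
The distinct values are {0, 1, 3, 4, 5, 9, 11, 12, 14, 15, 16, 20}; there are 12 of them.

12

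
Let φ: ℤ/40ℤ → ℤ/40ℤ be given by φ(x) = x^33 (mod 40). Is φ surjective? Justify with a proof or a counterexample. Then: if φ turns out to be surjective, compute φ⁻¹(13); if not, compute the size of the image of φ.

φ(0) = 0^33 = 0.
φ(10): Repeated squaring mod 40: 10^1 ≡ 10, 10^2 ≡ 10² = 100 ≡ 20, 10^4 ≡ 20² = 400 ≡ 0, 10^8 ≡ 0² = 0, 10^16 ≡ 0² = 0, 10^32 ≡ 0² = 0. Since 33 = 32 + 1, 10^33 ≡ 0·10: 0·10 = 0. So 10^33 ≡ 0 (mod 40).
So φ(0) = φ(10) = 0 while 0 ≠ 10, hence φ is not injective.
A non-injective map from the 40-element set ℤ/40ℤ to itself takes at most 39 distinct values, so it cannot be surjective. Hence φ is not surjective.
Since φ is not surjective, we determine |image(φ)|. Computing x^33 mod 40 for each x (by repeated squaring, reducing mod 40 at every step), the values φ(0), φ(1), …, φ(39) are: 0, 1, 32, 3, 24, 5, 16, 7, 8, 9, 0, 11, 32, 13, 24, 15, 16, 17, 8, 19, 0, 21, 32, 23, 24, 25, 16, 27, 8, 29, 0, 31, 32, 33, 24, 35, 16, 37, 8, 39.
The distinct values are {0, 1, 3, 5, 7, 8, 9, 11, 13, 15, 16, 17, 19, 21, 23, 24, 25, 27, 29, 31, 32, 33, 35, 37, 39}; there are 25 of them.

25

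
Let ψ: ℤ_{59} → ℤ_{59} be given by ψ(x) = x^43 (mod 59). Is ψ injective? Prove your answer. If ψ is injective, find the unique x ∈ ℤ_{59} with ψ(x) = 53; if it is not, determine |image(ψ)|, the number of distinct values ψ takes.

41

Since 59 is prime, the nonzero elements of ℤ_{59} form a cyclic group of order 58.
As gcd(43, 58) = 1, raising to the 43rd power is a bijection on this group: if a^43 ≡ b^43 then (ab^{−1})^43 = 1, and the only element of order dividing gcd(43, 58) = 1 is 1, so a = b.
With ψ(0) = 0 this makes ψ injective on all of ℤ_{59}, hence bijective (finite equal-size domain and codomain). In particular ψ is injective.
Since ψ is injective, we find the preimage of 53. The inverse of x ↦ x^43 on (ℤ_{59})^× is x ↦ x^27, because 43·27 = 1161 = 20·58 + 1 ≡ 1 (mod 58) and x^{58} = 1 for x ≠ 0 (Fermat). So ψ⁻¹(53) = 53^27 mod 59.
Repeated squaring mod 59: 53^1 ≡ 53, 53^2 ≡ 53² = 2809 ≡ 36, 53^4 ≡ 36² = 1296 ≡ 57, 53^8 ≡ 57² = 3249 ≡ 4, 53^16 ≡ 4² = 16. Since 27 = 16 + 8 + 2 + 1, 53^27 ≡ 16·4·36·53: 16·4 = 64 ≡ 5, then 5·36 = 180 ≡ 3, then 3·53 = 159 ≡ 41. So 53^27 ≡ 41 (mod 59).
Hence ψ⁻¹(53) = 41.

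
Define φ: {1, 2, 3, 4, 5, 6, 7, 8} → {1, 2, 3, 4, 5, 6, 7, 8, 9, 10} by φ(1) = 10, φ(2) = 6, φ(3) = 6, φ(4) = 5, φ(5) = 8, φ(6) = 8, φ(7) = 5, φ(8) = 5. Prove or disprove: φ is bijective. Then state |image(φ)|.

φ(2) = 6 = φ(3) with 2 ≠ 3, so φ is not injective, hence not bijective.
The image of φ is {5, 6, 8, 10}, which has 4 elements.

4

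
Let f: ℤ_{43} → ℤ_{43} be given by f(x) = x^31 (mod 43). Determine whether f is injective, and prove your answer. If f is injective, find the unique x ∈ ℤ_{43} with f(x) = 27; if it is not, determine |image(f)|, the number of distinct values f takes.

22

Since 43 is prime, the nonzero elements of ℤ_{43} form a cyclic group of order 42.
As gcd(31, 42) = 1, raising to the 31st power is a bijection on this group: if u^31 ≡ v^31 then (uv^{−1})^31 = 1, and the only element of order dividing gcd(31, 42) = 1 is 1, so u = v.
With f(0) = 0 this makes f injective on all of ℤ_{43}, hence bijective (finite equal-size domain and codomain). In particular f is injective.
Since f is injective, we find the preimage of 27. The inverse of x ↦ x^31 on (ℤ_{43})^× is x ↦ x^19, because 31·19 = 589 = 14·42 + 1 ≡ 1 (mod 42) and x^{42} = 1 for x ≠ 0 (Fermat). So f⁻¹(27) = 27^19 mod 43.
Repeated squaring mod 43: 27^1 ≡ 27, 27^2 ≡ 27² = 729 ≡ 41, 27^4 ≡ 41² = 1681 ≡ 4, 27^8 ≡ 4² = 16, 27^16 ≡ 16² = 256 ≡ 41. Since 19 = 16 + 2 + 1, 27^19 ≡ 41·41·27: 41·41 = 1681 ≡ 4, then 4·27 = 108 ≡ 22. So 27^19 ≡ 22 (mod 43).
Hence f⁻¹(27) = 22.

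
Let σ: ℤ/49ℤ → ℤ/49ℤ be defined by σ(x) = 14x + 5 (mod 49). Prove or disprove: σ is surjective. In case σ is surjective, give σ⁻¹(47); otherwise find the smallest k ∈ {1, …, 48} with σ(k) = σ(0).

By definition, surjectivity means every element of the codomain has a preimage under σ.
Since gcd(14, 49) = 7, we have 14x ≡ 0 (mod 7) for all x, so σ(x) ≡ 5 (mod 7).
But 0 ≢ 5 (mod 7), so 0 ∈ ℤ/49ℤ has no preimage. So σ is not surjective.
Since σ is not surjective, we find the least positive k with σ(k) = σ(0): this means 14k ≡ 0 (mod 49), i.e. 49 ∣ 14k. Since gcd(14, 49) = 7, dividing through by 7 this holds exactly when 7 ∣ 2k, and as gcd(2, 7) = 1, exactly when 7 ∣ k.
The smallest positive such k is 7.

7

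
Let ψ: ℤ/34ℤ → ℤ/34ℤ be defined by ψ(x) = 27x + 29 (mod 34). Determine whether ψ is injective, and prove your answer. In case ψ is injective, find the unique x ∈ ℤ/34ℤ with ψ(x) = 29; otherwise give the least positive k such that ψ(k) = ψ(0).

0

By definition, ψ is injective if ψ(u) = ψ(v) implies u = v.
Suppose ψ(u) = ψ(v) in ℤ/34ℤ. Then 27u + 29 ≡ 27v + 29 (mod 34), thus 27(u − v) ≡ 0 (mod 34).
Since gcd(27, 34) = 1, 27 is invertible modulo 34, hence u − v ≡ 0 (mod 34), i.e. u = v.
So ψ is injective.
We now compute 27⁻¹ mod 34 explicitly. Euclid's algorithm: 34 = 1·27 + 7, 27 = 3·7 + 6, 7 = 1·6 + 1; back-substituting gives 1 = 29·27 − 23·34, so 27⁻¹ ≡ 29 (mod 34).
Since ψ is injective, we find ψ⁻¹(29): we need 27x ≡ 29 − 29 ≡ 0 (mod 34). Using 27⁻¹ = 29: x ≡ 29·0 = 0, so x = 0.
Check: ψ(0) = 27·0 + 29 = 29 ≡ 29 (mod 34).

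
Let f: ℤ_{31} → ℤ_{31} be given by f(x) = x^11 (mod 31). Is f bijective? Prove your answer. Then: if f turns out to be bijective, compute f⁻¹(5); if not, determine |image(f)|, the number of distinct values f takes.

Since 31 is prime, the nonzero elements of ℤ_{31} form a cyclic group of order 30.
As gcd(11, 30) = 1, raising to the 11th power is a bijection on this group: if x_1^11 ≡ x_2^11 then (x_1x_2^{−1})^11 = 1, and the only element of order dividing gcd(11, 30) = 1 is 1, so x_1 = x_2.
With f(0) = 0 this makes f injective on all of ℤ_{31}, hence bijective (finite equal-size domain and codomain). In particular f is bijective.
Since f is bijective, we find the preimage of 5. The inverse of x ↦ x^11 on (ℤ_{31})^× is x ↦ x^11, because 11·11 = 121 = 4·30 + 1 ≡ 1 (mod 30) and x^{30} = 1 for x ≠ 0 (Fermat). So f⁻¹(5) = 5^11 mod 31.
Repeated squaring mod 31: 5^1 ≡ 5, 5^2 ≡ 5² = 25, 5^4 ≡ 25² = 625 ≡ 5, 5^8 ≡ 5² = 25. Since 11 = 8 + 2 + 1, 5^11 ≡ 25·25·5: 25·25 = 625 ≡ 5, then 5·5 = 25. So 5^11 ≡ 25 (mod 31).
Hence f⁻¹(5) = 25.

25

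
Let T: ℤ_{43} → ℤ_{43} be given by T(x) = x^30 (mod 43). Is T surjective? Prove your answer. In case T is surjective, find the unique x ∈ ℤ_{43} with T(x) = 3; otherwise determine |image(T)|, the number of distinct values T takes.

8

T(1) = 1^30 = 1.
T(6): Repeated squaring mod 43: 6^1 ≡ 6, 6^2 ≡ 6² = 36, 6^4 ≡ 36² = 1296 ≡ 6, 6^8 ≡ 6² = 36, 6^16 ≡ 36² = 1296 ≡ 6. Since 30 = 16 + 8 + 4 + 2, 6^30 ≡ 6·36·6·36: 6·36 = 216 ≡ 1, then 1·6 = 6, then 6·36 = 216 ≡ 1. So 6^30 ≡ 1 (mod 43).
So T(1) = T(6) = 1 while 1 ≠ 6, so T is not injective.
A non-injective map from the 43-element set ℤ_{43} to itself takes at most 42 distinct values, so it cannot be surjective. Thus T is not surjective.
Since T is not surjective, we determine |image(T)|. Computing x^30 mod 43 for each x (by repeated squaring, reducing mod 43 at every step), the values T(0), T(1), …, T(42) are: 0, 1, 4, 11, 16, 21, 1, 1, 21, 35, 41, 35, 4, 21, 4, 16, 41, 41, 11, 16, 35, 11, 11, 35, 16, 11, 41, 41, 16, 4, 21, 4, 35, 41, 35, 21, 1, 1, 21, 16, 11, 4, 1.
The distinct values are {0, 1, 4, 11, 16, 21, 35, 41}; there are 8 of them.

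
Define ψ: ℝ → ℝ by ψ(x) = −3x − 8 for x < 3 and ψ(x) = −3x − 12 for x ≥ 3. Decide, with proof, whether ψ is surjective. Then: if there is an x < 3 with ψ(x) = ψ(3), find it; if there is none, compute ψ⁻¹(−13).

Both pieces are strictly decreasing (slopes −3 and −3), so each is injective on its own interval.
The left piece maps (−∞, 3) onto (−17, ∞); the right piece maps [3, ∞) onto (−∞, −21].
The union (−17, ∞) ∪ (−∞, −21] omits the interval between −17 and −21; in particular −17 has no preimage. So ψ is not surjective.
Because the two images are disjoint, no x < 3 has ψ(x) = ψ(3), so we compute ψ⁻¹(−13): −13 lies in (−17, ∞), so solve −3x − 8 = −13: x = (−13 + 8)/(−3) = 5/3.

5/3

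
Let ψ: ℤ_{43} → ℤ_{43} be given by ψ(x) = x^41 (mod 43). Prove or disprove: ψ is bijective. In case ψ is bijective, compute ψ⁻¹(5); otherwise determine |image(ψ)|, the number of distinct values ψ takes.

Since 43 is prime, the nonzero elements of ℤ_{43} form a cyclic group of order 42.
As gcd(41, 42) = 1, raising to the 41st power is a bijection on this group: if a^41 ≡ b^41 then (ab^{−1})^41 = 1, and the only element of order dividing gcd(41, 42) = 1 is 1, so a = b.
With ψ(0) = 0 this makes ψ injective on all of ℤ_{43}, hence bijective (finite equal-size domain and codomain). In particular ψ is bijective.
Since ψ is bijective, we find the preimage of 5. The inverse of x ↦ x^41 on (ℤ_{43})^× is x ↦ x^41, because 41·41 = 1681 = 40·42 + 1 ≡ 1 (mod 42) and x^{42} = 1 for x ≠ 0 (Fermat). So ψ⁻¹(5) = 5^41 mod 43.
Repeated squaring mod 43: 5^1 ≡ 5, 5^2 ≡ 5² = 25, 5^4 ≡ 25² = 625 ≡ 23, 5^8 ≡ 23² = 529 ≡ 13, 5^16 ≡ 13² = 169 ≡ 40, 5^32 ≡ 40² = 1600 ≡ 9. Since 41 = 32 + 8 + 1, 5^41 ≡ 9·13·5: 9·13 = 117 ≡ 31, then 31·5 = 155 ≡ 26. So 5^41 ≡ 26 (mod 43).
Hence ψ⁻¹(5) = 26.

26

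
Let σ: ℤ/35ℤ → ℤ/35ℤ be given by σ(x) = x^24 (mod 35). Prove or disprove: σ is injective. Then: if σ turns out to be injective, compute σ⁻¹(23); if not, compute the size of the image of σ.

σ(1) = 1^24 = 1.
σ(2): Repeated squaring mod 35: 2^1 ≡ 2, 2^2 ≡ 2² = 4, 2^4 ≡ 4² = 16, 2^8 ≡ 16² = 256 ≡ 11, 2^16 ≡ 11² = 121 ≡ 16. Since 24 = 16 + 8, 2^24 ≡ 16·11: 16·11 = 176 ≡ 1. So 2^24 ≡ 1 (mod 35).
So σ(1) = σ(2) = 1 while 1 ≠ 2, so σ is not injective.
Since σ is not injective, we determine |image(σ)|. Computing x^24 mod 35 for each x (by repeated squaring, reducing mod 35 at every step), the values σ(0), σ(1), …, σ(34) are: 0, 1, 1, 1, 1, 15, 1, 21, 1, 1, 15, 1, 1, 1, 21, 15, 1, 1, 1, 1, 15, 21, 1, 1, 1, 15, 1, 1, 21, 1, 15, 1, 1, 1, 1.
The distinct values are {0, 1, 15, 21}; there are 4 of them.

4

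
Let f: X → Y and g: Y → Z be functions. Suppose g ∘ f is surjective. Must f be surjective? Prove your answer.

not surjective

No. Take X = {1, 2}, Y = {1, 2, 3}, Z = {1}, f(a) = 1 for every a ∈ X, and g(b) = 1 for every b ∈ Y.
Then g ∘ f is surjective onto {1}, but 3 ∈ Y has no preimage under f, so f is not surjective.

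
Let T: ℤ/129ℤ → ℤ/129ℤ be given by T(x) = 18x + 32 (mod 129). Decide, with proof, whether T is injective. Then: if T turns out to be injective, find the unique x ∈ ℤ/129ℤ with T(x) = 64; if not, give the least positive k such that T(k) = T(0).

43

By definition, T is injective if T(u) = T(v) implies u = v.
We have gcd(18, 129) = 3 > 1. Taking u = 0 and v = 43: T(0) = 32 and T(43) = 18·43 + 32 = 806 ≡ 32 (mod 129).
So T(0) = T(43) while 0 ≠ 43, hence T is not injective.
Since T is not injective, we find the least positive k with T(k) = T(0): this means 18k ≡ 0 (mod 129), i.e. 129 ∣ 18k. Since gcd(18, 129) = 3, dividing through by 3 this holds exactly when 43 ∣ 6k, and as gcd(6, 43) = 1, exactly when 43 ∣ k.
The smallest positive such k is 43.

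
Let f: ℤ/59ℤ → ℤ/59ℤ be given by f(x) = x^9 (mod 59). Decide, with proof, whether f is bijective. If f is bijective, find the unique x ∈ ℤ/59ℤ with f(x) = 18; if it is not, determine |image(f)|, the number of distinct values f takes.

Since 59 is prime, the nonzero elements of ℤ/59ℤ form a cyclic group of order 58.
As gcd(9, 58) = 1, raising to the 9th power is a bijection on this group: if x_1^9 ≡ x_2^9 then (x_1x_2^{−1})^9 = 1, and the only element of order dividing gcd(9, 58) = 1 is 1, so x_1 = x_2.
With f(0) = 0 this makes f injective on all of ℤ/59ℤ, hence bijective (finite equal-size domain and codomain). In particular f is bijective.
Since f is bijective, we find the preimage of 18. The inverse of x ↦ x^9 on (ℤ/59ℤ)^× is x ↦ x^13, because 9·13 = 117 = 2·58 + 1 ≡ 1 (mod 58) and x^{58} = 1 for x ≠ 0 (Fermat). So f⁻¹(18) = 18^13 mod 59.
Repeated squaring mod 59: 18^1 ≡ 18, 18^2 ≡ 18² = 324 ≡ 29, 18^4 ≡ 29² = 841 ≡ 15, 18^8 ≡ 15² = 225 ≡ 48. Since 13 = 8 + 4 + 1, 18^13 ≡ 48·15·18: 48·15 = 720 ≡ 12, then 12·18 = 216 ≡ 39. So 18^13 ≡ 39 (mod 59).
Hence f⁻¹(18) = 39.

39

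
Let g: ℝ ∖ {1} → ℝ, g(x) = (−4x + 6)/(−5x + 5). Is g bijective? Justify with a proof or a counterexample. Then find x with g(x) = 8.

17/18

If g(x) = 4/5, cross-multiplying gives −5(−4x + 6) = −4(−5x + 5), which simplifies to −30 = −20 — false.  So 4/5 has no preimage and g is not surjective.
So g is not bijective.
Solving g(x) = 8: cross-multiplying gives −4x + 6 = 8(−5x + 5), which rearranges to 36x = 34, so x = 17/18.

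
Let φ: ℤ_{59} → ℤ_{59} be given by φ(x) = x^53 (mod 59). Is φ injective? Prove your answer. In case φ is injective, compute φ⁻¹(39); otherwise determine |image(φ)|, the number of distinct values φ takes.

Since 59 is prime, the nonzero elements of ℤ_{59} form a cyclic group of order 58.
As gcd(53, 58) = 1, raising to the 53rd power is a bijection on this group: if x_1^53 ≡ x_2^53 then (x_1x_2^{−1})^53 = 1, and the only element of order dividing gcd(53, 58) = 1 is 1, so x_1 = x_2.
With φ(0) = 0 this makes φ injective on all of ℤ_{59}, hence bijective (finite equal-size domain and codomain). In particular φ is injective.
Since φ is injective, we find the preimage of 39. The inverse of x ↦ x^53 on (ℤ_{59})^× is x ↦ x^23, because 53·23 = 1219 = 21·58 + 1 ≡ 1 (mod 58) and x^{58} = 1 for x ≠ 0 (Fermat). So φ⁻¹(39) = 39^23 mod 59.
Repeated squaring mod 59: 39^1 ≡ 39, 39^2 ≡ 39² = 1521 ≡ 46, 39^4 ≡ 46² = 2116 ≡ 51, 39^8 ≡ 51² = 2601 ≡ 5, 39^16 ≡ 5² = 25. Since 23 = 16 + 4 + 2 + 1, 39^23 ≡ 25·51·46·39: 25·51 = 1275 ≡ 36, then 36·46 = 1656 ≡ 4, then 4·39 = 156 ≡ 38. So 39^23 ≡ 38 (mod 59).
Hence φ⁻¹(39) = 38.

38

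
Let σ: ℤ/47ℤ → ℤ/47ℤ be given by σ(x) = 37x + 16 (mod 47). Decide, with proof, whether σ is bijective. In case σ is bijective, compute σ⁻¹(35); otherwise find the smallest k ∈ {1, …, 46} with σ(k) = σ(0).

Recall: injectivity means: for all a, b in the domain, σ(a) = σ(b) implies a = b.
If σ(a) = σ(b), then 37a ≡ 37b (mod 47). Because gcd(37, 47) = 1, we may cancel 37 to get a ≡ b (mod 47).
We now compute 37⁻¹ mod 47 explicitly. Euclid's algorithm: 47 = 1·37 + 10, 37 = 3·10 + 7, 10 = 1·7 + 3, 7 = 2·3 + 1; back-substituting gives 1 = 14·37 − 11·47, so 37⁻¹ ≡ 14 (mod 47).
Then y ↦ 14(y − 16) is a two-sided inverse to σ, so every y ∈ ℤ/47ℤ has a preimage.
So σ is bijective.
Since σ is bijective, we find σ⁻¹(35): we need 37x ≡ 35 − 16 ≡ 19 (mod 47). Using 37⁻¹ = 14: x ≡ 14·19 = 266 = 5·47 + 31, so x = 31.
Check: σ(31) = 37·31 + 16 = 1163 = 24·47 + 35 ≡ 35 (mod 47).

31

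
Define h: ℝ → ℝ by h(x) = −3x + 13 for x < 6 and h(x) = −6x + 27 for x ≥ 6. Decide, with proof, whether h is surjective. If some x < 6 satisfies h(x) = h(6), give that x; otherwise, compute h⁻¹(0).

Both pieces are strictly decreasing (slopes −3 and −6), so each is injective on its own interval.
The left piece maps (−∞, 6) onto (−5, ∞); the right piece maps [6, ∞) onto (−∞, −9].
The union (−5, ∞) ∪ (−∞, −9] omits the interval between −5 and −9; in particular −5 has no preimage. So h is not surjective.
Because the two images are disjoint, no x < 6 has h(x) = h(6), so we compute h⁻¹(0): 0 lies in (−5, ∞), so solve −3x + 13 = 0: x = (0 − 13)/(−3) = 13/3.

13/3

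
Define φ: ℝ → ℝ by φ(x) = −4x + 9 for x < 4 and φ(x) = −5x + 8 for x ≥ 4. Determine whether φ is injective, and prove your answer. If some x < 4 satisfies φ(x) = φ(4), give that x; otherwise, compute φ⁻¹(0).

9/4

Both pieces are strictly decreasing (slopes −4 and −5), so each is injective on its own interval.
The left piece maps (−∞, 4) onto (−7, ∞); the right piece maps [4, ∞) onto (−∞, −12].
These images are disjoint, so no value is attained by both pieces. Therefore φ is injective.
Because the two images are disjoint, no x < 4 has φ(x) = φ(4), so we compute φ⁻¹(0): 0 lies in (−7, ∞), so solve −4x + 9 = 0: x = (0 − 9)/(−4) = 9/4.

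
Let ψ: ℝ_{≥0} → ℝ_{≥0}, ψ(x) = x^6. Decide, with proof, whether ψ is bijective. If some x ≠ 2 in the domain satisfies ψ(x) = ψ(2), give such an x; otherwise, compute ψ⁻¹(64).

On ℝ_{≥0}, x ↦ x^6 is strictly increasing (injective) and for any y ∈ ℝ_{≥0} the 6th root y^{1/6} lies in ℝ_{≥0} (surjective). So ψ is bijective.
Since x ↦ x^6 is strictly increasing on ℝ_{≥0}, it is injective there, so no x ≠ 2 in the domain has ψ(x) = ψ(2). We therefore compute ψ⁻¹(64) = 64^{1/6} = 2 (indeed 2^6 = 64).

2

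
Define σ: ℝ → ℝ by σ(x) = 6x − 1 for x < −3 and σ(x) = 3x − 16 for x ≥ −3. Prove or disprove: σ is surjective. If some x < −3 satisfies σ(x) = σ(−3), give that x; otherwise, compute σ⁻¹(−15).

Both pieces are strictly increasing (slopes 6 and 3), so each is injective on its own interval.
The left piece maps (−∞, −3) onto (−∞, −19); the right piece maps [−3, ∞) onto [−25, ∞).
The union (−∞, −19) ∪ [−25, ∞) covers ℝ, so σ is surjective.
For the follow-up: the images overlap, so an x < −3 with σ(x) = σ(−3) exists. σ(−3) = −25; solving 6x − 1 = −25 for x < −3 gives x = (−25 + 1)/6 = −4.

-4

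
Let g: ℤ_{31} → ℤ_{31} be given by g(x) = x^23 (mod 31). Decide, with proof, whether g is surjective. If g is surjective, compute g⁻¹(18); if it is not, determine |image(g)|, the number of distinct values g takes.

Since 31 is prime, the nonzero elements of ℤ_{31} form a cyclic group of order 30.
As gcd(23, 30) = 1, raising to the 23rd power is a bijection on this group: if x_1^23 ≡ x_2^23 then (x_1x_2^{−1})^23 = 1, and the only element of order dividing gcd(23, 30) = 1 is 1, so x_1 = x_2.
With g(0) = 0 this makes g injective on all of ℤ_{31}, hence bijective (finite equal-size domain and codomain). In particular g is surjective.
Since g is surjective, we find the preimage of 18. The inverse of x ↦ x^23 on (ℤ_{31})^× is x ↦ x^17, because 23·17 = 391 = 13·30 + 1 ≡ 1 (mod 30) and x^{30} = 1 for x ≠ 0 (Fermat). So g⁻¹(18) = 18^17 mod 31.
Repeated squaring mod 31: 18^1 ≡ 18, 18^2 ≡ 18² = 324 ≡ 14, 18^4 ≡ 14² = 196 ≡ 10, 18^8 ≡ 10² = 100 ≡ 7, 18^16 ≡ 7² = 49 ≡ 18. Since 17 = 16 + 1, 18^17 ≡ 18·18: 18·18 = 324 ≡ 14. So 18^17 ≡ 14 (mod 31).
Hence g⁻¹(18) = 14.

14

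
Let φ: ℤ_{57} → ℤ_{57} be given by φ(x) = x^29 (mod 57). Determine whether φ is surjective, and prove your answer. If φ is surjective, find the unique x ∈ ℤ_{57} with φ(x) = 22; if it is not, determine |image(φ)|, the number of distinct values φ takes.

Computing x^29 mod 57 for each x (by repeated squaring, reducing mod 57 at every step), the values φ(0), φ(1), …, φ(56) are: 0, 1, 53, 48, 16, 44, 36, 49, 50, 24, 52, 26, 27, 40, 32, 3, 28, 23, 18, 19, 20, 15, 10, 35, 6, 55, 11, 12, 43, 14, 45, 46, 2, 51, 22, 47, 42, 37, 38, 39, 34, 29, 54, 25, 17, 30, 31, 5, 33, 7, 8, 21, 13, 41, 9, 4, 56.
Every element of ℤ_{57} appears exactly once in this list, so φ is a bijection, and in particular surjective.
Since φ is surjective, we read off the preimage of 22 from the same table: φ(34) = 22, so φ⁻¹(22) = 34.

34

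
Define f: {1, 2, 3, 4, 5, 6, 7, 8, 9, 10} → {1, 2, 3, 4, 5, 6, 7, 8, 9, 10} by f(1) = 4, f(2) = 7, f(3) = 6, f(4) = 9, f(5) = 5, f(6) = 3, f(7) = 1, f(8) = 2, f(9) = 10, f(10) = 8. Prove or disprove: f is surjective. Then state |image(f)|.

10

Every element of the codomain has a preimage: 1 = f(7), 2 = f(8), 3 = f(6), 4 = f(1), 5 = f(5), 6 = f(3), 7 = f(2), 8 = f(10), 9 = f(4), 10 = f(9).
Hence f is surjective.
The image of f is {1, 2, 3, 4, 5, 6, 7, 8, 9, 10}, which has 10 elements.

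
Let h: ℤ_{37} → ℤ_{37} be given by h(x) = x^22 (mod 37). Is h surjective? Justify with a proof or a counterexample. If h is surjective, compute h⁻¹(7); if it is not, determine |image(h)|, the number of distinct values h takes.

h(18): Repeated squaring mod 37: 18^1 ≡ 18, 18^2 ≡ 18² = 324 ≡ 28, 18^4 ≡ 28² = 784 ≡ 7, 18^8 ≡ 7² = 49 ≡ 12, 18^16 ≡ 12² = 144 ≡ 33. Since 22 = 16 + 4 + 2, 18^22 ≡ 33·7·28: 33·7 = 231 ≡ 9, then 9·28 = 252 ≡ 30. So 18^22 ≡ 30 (mod 37).
h(19): Repeated squaring mod 37: 19^1 ≡ 19, 19^2 ≡ 19² = 361 ≡ 28, 19^4 ≡ 28² = 784 ≡ 7, 19^8 ≡ 7² = 49 ≡ 12, 19^16 ≡ 12² = 144 ≡ 33. Since 22 = 16 + 4 + 2, 19^22 ≡ 33·7·28: 33·7 = 231 ≡ 9, then 9·28 = 252 ≡ 30. So 19^22 ≡ 30 (mod 37).
So h(18) = h(19) = 30 while 18 ≠ 19, thus h is not injective.
A non-injective map from the 37-element set ℤ_{37} to itself takes at most 36 distinct values, so it cannot be surjective. Hence h is not surjective.
Since h is not surjective, we determine |image(h)|. Computing x^22 mod 37 for each x (by repeated squaring, reducing mod 37 at every step), the values h(0), h(1), …, h(36) are: 0, 1, 21, 7, 34, 4, 36, 33, 11, 12, 10, 26, 16, 3, 27, 28, 9, 25, 30, 30, 25, 9, 28, 27, 3, 16, 26, 10, 12, 11, 33, 36, 4, 34, 7, 21, 1.
The distinct values are {0, 1, 3, 4, 7, 9, 10, 11, 12, 16, 21, 25, 26, 27, 28, 30, 33, 34, 36}; there are 19 of them.

19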